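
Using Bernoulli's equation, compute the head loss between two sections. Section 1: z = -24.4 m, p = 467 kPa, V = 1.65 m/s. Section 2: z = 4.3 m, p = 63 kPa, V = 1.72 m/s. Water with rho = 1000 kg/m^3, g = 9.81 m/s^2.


Total head at each section: H = z + p/(rho*g) + V^2/(2g).
H1 = -24.4 + 467*1000/(1000*9.81) + 1.65^2/(2*9.81)
   = -24.4 + 47.604 + 0.1388
   = 23.343 m.
H2 = 4.3 + 63*1000/(1000*9.81) + 1.72^2/(2*9.81)
   = 4.3 + 6.422 + 0.1508
   = 10.873 m.
h_L = H1 - H2 = 23.343 - 10.873 = 12.47 m.

12.47


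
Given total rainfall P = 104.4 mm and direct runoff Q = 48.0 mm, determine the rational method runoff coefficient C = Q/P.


The runoff coefficient C = runoff depth / rainfall depth.
C = 48.0 / 104.4
  = 0.4598.

0.4598


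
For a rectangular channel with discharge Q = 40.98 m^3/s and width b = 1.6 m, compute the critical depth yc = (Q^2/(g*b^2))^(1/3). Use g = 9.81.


Using yc = (Q^2 / (g * b^2))^(1/3):
Q^2 = 40.98^2 = 1679.36.
g * b^2 = 9.81 * 1.6^2 = 9.81 * 2.56 = 25.11.
Q^2 / (g*b^2) = 1679.36 / 25.11 = 66.8801.
yc = 66.8801^(1/3) = 4.0589 m.

4.0589


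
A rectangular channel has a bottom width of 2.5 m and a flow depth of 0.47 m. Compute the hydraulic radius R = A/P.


For a rectangular section:
Flow area A = b * y = 2.5 * 0.47 = 1.17 m^2.
Wetted perimeter P = b + 2y = 2.5 + 2*0.47 = 3.44 m.
Hydraulic radius R = A/P = 1.17 / 3.44 = 0.3416 m.

0.3416


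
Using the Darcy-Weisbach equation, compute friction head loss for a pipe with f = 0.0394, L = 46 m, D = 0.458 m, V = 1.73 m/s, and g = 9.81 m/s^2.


Darcy-Weisbach equation: h_f = f * (L/D) * V^2/(2g).
f * L/D = 0.0394 * 46/0.458 = 3.9572.
V^2/(2g) = 1.73^2 / (2*9.81) = 2.9929 / 19.62 = 0.1525 m.
h_f = 3.9572 * 0.1525 = 0.604 m.

0.604


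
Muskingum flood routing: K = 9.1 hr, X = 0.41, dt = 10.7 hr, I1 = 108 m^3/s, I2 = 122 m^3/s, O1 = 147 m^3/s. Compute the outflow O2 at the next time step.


Muskingum coefficients:
denom = 2*K*(1-X) + dt = 2*9.1*(1-0.41) + 10.7 = 21.438.
C0 = (dt - 2*K*X)/denom = (10.7 - 2*9.1*0.41)/21.438 = 0.151.
C1 = (dt + 2*K*X)/denom = (10.7 + 2*9.1*0.41)/21.438 = 0.8472.
C2 = (2*K*(1-X) - dt)/denom = 0.0018.
O2 = C0*I2 + C1*I1 + C2*O1
   = 0.151*122 + 0.8472*108 + 0.0018*147
   = 110.18 m^3/s.

110.18


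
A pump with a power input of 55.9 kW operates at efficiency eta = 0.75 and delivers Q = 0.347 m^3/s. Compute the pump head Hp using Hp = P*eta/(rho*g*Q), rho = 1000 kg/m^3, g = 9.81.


Pump head formula: Hp = P * eta / (rho * g * Q).
Numerator: P * eta = 55.9 * 1000 * 0.75 = 41925.0 W.
Denominator: rho * g * Q = 1000 * 9.81 * 0.347 = 3404.07.
Hp = 41925.0 / 3404.07 = 12.32 m.

12.32


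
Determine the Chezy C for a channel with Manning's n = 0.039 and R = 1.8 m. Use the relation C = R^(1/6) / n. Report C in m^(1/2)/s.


The Chezy coefficient relates to Manning's n through C = R^(1/6) / n.
R^(1/6) = 1.8^(1/6) = 1.102924.
C = 1.102924 / 0.039 = 28.28 m^(1/2)/s.

28.28


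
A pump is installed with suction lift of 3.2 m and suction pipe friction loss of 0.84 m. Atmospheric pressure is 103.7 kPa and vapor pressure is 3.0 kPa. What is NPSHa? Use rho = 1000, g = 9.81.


NPSHa = p_atm/(rho*g) - z_s - hf_s - p_vap/(rho*g).
p_atm/(rho*g) = 103.7*1000 / (1000*9.81) = 10.571 m.
p_vap/(rho*g) = 3.0*1000 / (1000*9.81) = 0.306 m.
NPSHa = 10.571 - 3.2 - 0.84 - 0.306
      = 6.23 m.

6.23


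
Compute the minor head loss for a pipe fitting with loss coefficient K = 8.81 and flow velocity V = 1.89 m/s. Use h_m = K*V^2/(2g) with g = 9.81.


Minor loss formula: h_m = K * V^2/(2g).
V^2 = 1.89^2 = 3.5721.
V^2/(2g) = 3.5721 / 19.62 = 0.1821 m.
h_m = 8.81 * 0.1821 = 1.604 m.

1.604


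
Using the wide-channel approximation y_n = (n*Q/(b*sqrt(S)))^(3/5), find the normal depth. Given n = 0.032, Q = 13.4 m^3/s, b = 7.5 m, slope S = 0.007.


We use the wide-channel approximation y_n = (n*Q/(b*sqrt(S)))^(3/5).
sqrt(S) = sqrt(0.007) = 0.083666.
Numerator: n*Q = 0.032 * 13.4 = 0.4288.
Denominator: b*sqrt(S) = 7.5 * 0.083666 = 0.627495.
arg = 0.6834.
y_n = 0.6834^(3/5) = 0.7958 m.

0.7958


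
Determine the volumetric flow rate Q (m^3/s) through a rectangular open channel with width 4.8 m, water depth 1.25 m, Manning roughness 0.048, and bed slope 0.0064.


For a rectangular channel, the cross-sectional area A = b * y = 4.8 * 1.25 = 6.0 m^2.
The wetted perimeter P = b + 2y = 4.8 + 2*1.25 = 7.3 m.
Hydraulic radius R = A/P = 6.0/7.3 = 0.8219 m.
Velocity V = (1/n)*R^(2/3)*S^(1/2) = (1/0.048)*0.8219^(2/3)*0.0064^(1/2) = 1.4624 m/s.
Discharge Q = A * V = 6.0 * 1.4624 = 8.774 m^3/s.

8.774


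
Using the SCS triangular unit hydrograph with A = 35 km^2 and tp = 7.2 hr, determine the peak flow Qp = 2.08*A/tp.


SCS formula: Qp = 2.08 * A / tp.
Qp = 2.08 * 35 / 7.2
   = 72.8 / 7.2
   = 10.11 m^3/s per cm.

10.11


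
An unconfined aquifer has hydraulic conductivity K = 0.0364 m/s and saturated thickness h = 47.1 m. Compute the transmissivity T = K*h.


Transmissivity is defined as T = K * h.
T = 0.0364 * 47.1
  = 1.7144 m^2/s.

1.7144


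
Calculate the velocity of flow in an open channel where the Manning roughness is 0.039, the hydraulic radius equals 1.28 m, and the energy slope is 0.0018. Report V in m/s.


Manning's equation gives V = (1/n) * R^(2/3) * S^(1/2).
First, compute R^(2/3) = 1.28^(2/3) = 1.1789.
Next, S^(1/2) = 0.0018^(1/2) = 0.042426.
Then 1/n = 1/0.039 = 25.64.
V = 25.64 * 1.1789 * 0.042426 = 1.2825 m/s.

1.2825


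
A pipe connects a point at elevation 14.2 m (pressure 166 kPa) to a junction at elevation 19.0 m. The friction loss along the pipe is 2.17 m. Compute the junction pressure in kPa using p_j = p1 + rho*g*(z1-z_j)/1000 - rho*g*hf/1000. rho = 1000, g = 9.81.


Junction pressure: p_j = p1 + rho*g*(z1 - z_j)/1000 - rho*g*hf/1000.
Elevation term = 1000*9.81*(14.2 - 19.0)/1000 = -47.088 kPa.
Friction term = 1000*9.81*2.17/1000 = 21.288 kPa.
p_j = 166 + -47.088 - 21.288 = 97.62 kPa.

97.62


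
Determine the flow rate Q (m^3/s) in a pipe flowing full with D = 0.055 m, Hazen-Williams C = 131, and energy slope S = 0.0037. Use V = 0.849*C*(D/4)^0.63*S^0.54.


For a full circular pipe, R = D/4 = 0.055/4 = 0.0138 m.
V = 0.849 * 131 * 0.0138^0.63 * 0.0037^0.54
  = 0.849 * 131 * 0.067163 * 0.048622
  = 0.3632 m/s.
Pipe area A = pi*D^2/4 = pi*0.055^2/4 = 0.0024 m^2.
Q = A * V = 0.0024 * 0.3632 = 0.0009 m^3/s.

0.0009


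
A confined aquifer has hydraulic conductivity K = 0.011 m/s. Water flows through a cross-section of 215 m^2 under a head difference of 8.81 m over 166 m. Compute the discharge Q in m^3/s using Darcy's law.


Darcy's law: Q = K * A * i, where i = dh/L.
Hydraulic gradient i = 8.81 / 166 = 0.053072.
Q = 0.011 * 215 * 0.053072
  = 0.1255 m^3/s.

0.1255


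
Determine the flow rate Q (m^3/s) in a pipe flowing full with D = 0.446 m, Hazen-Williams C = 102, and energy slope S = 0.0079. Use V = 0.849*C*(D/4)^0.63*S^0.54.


For a full circular pipe, R = D/4 = 0.446/4 = 0.1115 m.
V = 0.849 * 102 * 0.1115^0.63 * 0.0079^0.54
  = 0.849 * 102 * 0.251063 * 0.073235
  = 1.5922 m/s.
Pipe area A = pi*D^2/4 = pi*0.446^2/4 = 0.1562 m^2.
Q = A * V = 0.1562 * 1.5922 = 0.2488 m^3/s.

0.2488


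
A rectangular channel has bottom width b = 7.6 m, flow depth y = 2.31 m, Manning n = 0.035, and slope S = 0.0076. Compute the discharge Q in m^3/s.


For a rectangular channel, the cross-sectional area A = b * y = 7.6 * 2.31 = 17.56 m^2.
The wetted perimeter P = b + 2y = 7.6 + 2*2.31 = 12.22 m.
Hydraulic radius R = A/P = 17.56/12.22 = 1.4367 m.
Velocity V = (1/n)*R^(2/3)*S^(1/2) = (1/0.035)*1.4367^(2/3)*0.0076^(1/2) = 3.1713 m/s.
Discharge Q = A * V = 17.56 * 3.1713 = 55.676 m^3/s.

55.676


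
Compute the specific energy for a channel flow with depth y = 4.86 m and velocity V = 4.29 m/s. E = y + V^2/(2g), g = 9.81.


Specific energy E = y + V^2/(2g).
Velocity head = V^2/(2g) = 4.29^2 / (2*9.81) = 18.4041 / 19.62 = 0.938 m.
E = 4.86 + 0.938 = 5.798 m.

5.798


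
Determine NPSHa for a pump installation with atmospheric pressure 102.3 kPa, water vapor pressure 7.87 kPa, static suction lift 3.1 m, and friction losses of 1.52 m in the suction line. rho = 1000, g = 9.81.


NPSHa = p_atm/(rho*g) - z_s - hf_s - p_vap/(rho*g).
p_atm/(rho*g) = 102.3*1000 / (1000*9.81) = 10.428 m.
p_vap/(rho*g) = 7.87*1000 / (1000*9.81) = 0.802 m.
NPSHa = 10.428 - 3.1 - 1.52 - 0.802
      = 5.01 m.

5.01


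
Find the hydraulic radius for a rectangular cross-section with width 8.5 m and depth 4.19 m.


For a rectangular section:
Flow area A = b * y = 8.5 * 4.19 = 35.62 m^2.
Wetted perimeter P = b + 2y = 8.5 + 2*4.19 = 16.88 m.
Hydraulic radius R = A/P = 35.62 / 16.88 = 2.1099 m.

2.1099


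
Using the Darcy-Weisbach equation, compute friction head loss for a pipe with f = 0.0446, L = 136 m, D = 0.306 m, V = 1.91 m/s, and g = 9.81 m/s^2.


Darcy-Weisbach equation: h_f = f * (L/D) * V^2/(2g).
f * L/D = 0.0446 * 136/0.306 = 19.8222.
V^2/(2g) = 1.91^2 / (2*9.81) = 3.6481 / 19.62 = 0.1859 m.
h_f = 19.8222 * 0.1859 = 3.686 m.

3.686


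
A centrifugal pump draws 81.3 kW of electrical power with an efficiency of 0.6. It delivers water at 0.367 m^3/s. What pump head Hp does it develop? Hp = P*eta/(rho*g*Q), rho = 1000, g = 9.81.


Pump head formula: Hp = P * eta / (rho * g * Q).
Numerator: P * eta = 81.3 * 1000 * 0.6 = 48780.0 W.
Denominator: rho * g * Q = 1000 * 9.81 * 0.367 = 3600.27.
Hp = 48780.0 / 3600.27 = 13.55 m.

13.55


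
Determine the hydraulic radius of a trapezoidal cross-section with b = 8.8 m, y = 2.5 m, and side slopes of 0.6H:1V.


For a trapezoidal section with side slope z:
A = (b + z*y)*y = (8.8 + 0.6*2.5)*2.5 = 25.75 m^2.
P = b + 2*y*sqrt(1 + z^2) = 8.8 + 2*2.5*sqrt(1 + 0.6^2) = 14.631 m.
R = A/P = 25.75 / 14.631 = 1.76 m.

1.76


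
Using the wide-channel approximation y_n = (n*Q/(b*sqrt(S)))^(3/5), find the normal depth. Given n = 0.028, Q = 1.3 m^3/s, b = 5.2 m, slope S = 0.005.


We use the wide-channel approximation y_n = (n*Q/(b*sqrt(S)))^(3/5).
sqrt(S) = sqrt(0.005) = 0.070711.
Numerator: n*Q = 0.028 * 1.3 = 0.0364.
Denominator: b*sqrt(S) = 5.2 * 0.070711 = 0.367697.
arg = 0.099.
y_n = 0.099^(3/5) = 0.2497 m.

0.2497


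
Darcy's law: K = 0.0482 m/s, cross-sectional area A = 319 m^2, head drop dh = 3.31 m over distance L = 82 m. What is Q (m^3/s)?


Darcy's law: Q = K * A * i, where i = dh/L.
Hydraulic gradient i = 3.31 / 82 = 0.040366.
Q = 0.0482 * 319 * 0.040366
  = 0.6207 m^3/s.

0.6207


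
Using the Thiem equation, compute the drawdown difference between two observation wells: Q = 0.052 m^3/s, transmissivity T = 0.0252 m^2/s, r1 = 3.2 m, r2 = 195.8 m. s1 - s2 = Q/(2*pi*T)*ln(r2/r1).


Thiem equation: s1 - s2 = Q/(2*pi*T) * ln(r2/r1).
ln(r2/r1) = ln(195.8/3.2) = 4.1139.
Q/(2*pi*T) = 0.052 / (2*pi*0.0252) = 0.052 / 0.1583 = 0.3284.
s1 - s2 = 0.3284 * 4.1139 = 1.3511 m.

1.3511


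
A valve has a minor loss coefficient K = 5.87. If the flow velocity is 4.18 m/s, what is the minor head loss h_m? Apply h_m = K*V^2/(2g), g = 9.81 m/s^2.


Minor loss formula: h_m = K * V^2/(2g).
V^2 = 4.18^2 = 17.4724.
V^2/(2g) = 17.4724 / 19.62 = 0.8905 m.
h_m = 5.87 * 0.8905 = 5.2275 m.

5.2275


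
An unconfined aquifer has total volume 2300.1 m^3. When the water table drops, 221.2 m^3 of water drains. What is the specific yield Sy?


Specific yield Sy = Volume drained / Total volume.
Sy = 221.2 / 2300.1
   = 0.0962.

0.0962


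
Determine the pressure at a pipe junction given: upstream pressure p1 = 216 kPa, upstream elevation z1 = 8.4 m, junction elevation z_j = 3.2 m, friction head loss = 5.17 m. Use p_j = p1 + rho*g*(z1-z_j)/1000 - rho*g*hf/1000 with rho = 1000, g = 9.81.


Junction pressure: p_j = p1 + rho*g*(z1 - z_j)/1000 - rho*g*hf/1000.
Elevation term = 1000*9.81*(8.4 - 3.2)/1000 = 51.012 kPa.
Friction term = 1000*9.81*5.17/1000 = 50.718 kPa.
p_j = 216 + 51.012 - 50.718 = 216.29 kPa.

216.29


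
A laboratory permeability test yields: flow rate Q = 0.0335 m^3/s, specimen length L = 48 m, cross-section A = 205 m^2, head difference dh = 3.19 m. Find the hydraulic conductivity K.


From K = Q*L / (A*dh):
Numerator: Q*L = 0.0335 * 48 = 1.608.
Denominator: A*dh = 205 * 3.19 = 653.95.
K = 1.608 / 653.95 = 0.002459 m/s.

0.002459


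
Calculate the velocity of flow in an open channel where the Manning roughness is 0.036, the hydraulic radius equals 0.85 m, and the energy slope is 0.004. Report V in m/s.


Manning's equation gives V = (1/n) * R^(2/3) * S^(1/2).
First, compute R^(2/3) = 0.85^(2/3) = 0.8973.
Next, S^(1/2) = 0.004^(1/2) = 0.063246.
Then 1/n = 1/0.036 = 27.78.
V = 27.78 * 0.8973 * 0.063246 = 1.5764 m/s.

1.5764


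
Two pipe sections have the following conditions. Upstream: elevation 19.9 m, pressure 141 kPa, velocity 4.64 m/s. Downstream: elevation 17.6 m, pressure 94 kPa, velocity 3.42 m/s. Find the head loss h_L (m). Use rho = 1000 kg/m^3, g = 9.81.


Total head at each section: H = z + p/(rho*g) + V^2/(2g).
H1 = 19.9 + 141*1000/(1000*9.81) + 4.64^2/(2*9.81)
   = 19.9 + 14.373 + 1.0973
   = 35.37 m.
H2 = 17.6 + 94*1000/(1000*9.81) + 3.42^2/(2*9.81)
   = 17.6 + 9.582 + 0.5961
   = 27.778 m.
h_L = H1 - H2 = 35.37 - 27.778 = 7.592 m.

7.592


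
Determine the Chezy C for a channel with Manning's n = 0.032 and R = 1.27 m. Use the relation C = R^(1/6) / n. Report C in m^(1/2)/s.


The Chezy coefficient relates to Manning's n through C = R^(1/6) / n.
R^(1/6) = 1.27^(1/6) = 1.04064.
C = 1.04064 / 0.032 = 32.52 m^(1/2)/s.

32.52


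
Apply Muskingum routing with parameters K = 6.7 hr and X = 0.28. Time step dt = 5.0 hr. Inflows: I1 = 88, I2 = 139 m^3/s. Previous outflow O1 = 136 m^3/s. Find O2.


Muskingum coefficients:
denom = 2*K*(1-X) + dt = 2*6.7*(1-0.28) + 5.0 = 14.648.
C0 = (dt - 2*K*X)/denom = (5.0 - 2*6.7*0.28)/14.648 = 0.0852.
C1 = (dt + 2*K*X)/denom = (5.0 + 2*6.7*0.28)/14.648 = 0.5975.
C2 = (2*K*(1-X) - dt)/denom = 0.3173.
O2 = C0*I2 + C1*I1 + C2*O1
   = 0.0852*139 + 0.5975*88 + 0.3173*136
   = 107.58 m^3/s.

107.58


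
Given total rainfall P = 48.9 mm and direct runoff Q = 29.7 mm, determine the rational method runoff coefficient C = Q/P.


The runoff coefficient C = runoff depth / rainfall depth.
C = 29.7 / 48.9
  = 0.6074.

0.6074


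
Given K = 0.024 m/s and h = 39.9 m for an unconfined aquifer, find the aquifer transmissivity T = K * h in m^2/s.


Transmissivity is defined as T = K * h.
T = 0.024 * 39.9
  = 0.9576 m^2/s.

0.9576


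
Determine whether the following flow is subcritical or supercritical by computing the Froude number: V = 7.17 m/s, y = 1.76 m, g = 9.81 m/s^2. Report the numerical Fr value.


The Froude number is defined as Fr = V / sqrt(g*y).
g*y = 9.81 * 1.76 = 17.2656.
sqrt(g*y) = sqrt(17.2656) = 4.1552.
Fr = 7.17 / 4.1552 = 1.7256.
Since Fr > 1, the flow is supercritical.

1.7256


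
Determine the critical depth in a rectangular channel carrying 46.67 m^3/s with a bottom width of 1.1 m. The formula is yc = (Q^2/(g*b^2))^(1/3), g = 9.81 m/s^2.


Using yc = (Q^2 / (g * b^2))^(1/3):
Q^2 = 46.67^2 = 2178.09.
g * b^2 = 9.81 * 1.1^2 = 9.81 * 1.21 = 11.87.
Q^2 / (g*b^2) = 2178.09 / 11.87 = 183.4954.
yc = 183.4954^(1/3) = 5.6825 m.

5.6825


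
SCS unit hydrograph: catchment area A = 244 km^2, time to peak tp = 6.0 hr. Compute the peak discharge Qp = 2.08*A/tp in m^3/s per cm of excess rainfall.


SCS formula: Qp = 2.08 * A / tp.
Qp = 2.08 * 244 / 6.0
   = 507.52 / 6.0
   = 84.59 m^3/s per cm.

84.59


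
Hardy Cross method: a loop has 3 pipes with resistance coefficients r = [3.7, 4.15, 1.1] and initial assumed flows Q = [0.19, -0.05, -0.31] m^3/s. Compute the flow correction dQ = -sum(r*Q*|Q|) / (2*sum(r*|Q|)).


Numerator terms (r*Q*|Q|): 3.7*0.19*|0.19| = 0.1336; 4.15*-0.05*|-0.05| = -0.0104; 1.1*-0.31*|-0.31| = -0.1057.
Sum of numerator = 0.0175.
Denominator terms (r*|Q|): 3.7*|0.19| = 0.703; 4.15*|-0.05| = 0.2075; 1.1*|-0.31| = 0.341.
2 * sum of denominator = 2 * 1.2515 = 2.503.
dQ = -0.0175 / 2.503 = -0.007 m^3/s.

-0.007


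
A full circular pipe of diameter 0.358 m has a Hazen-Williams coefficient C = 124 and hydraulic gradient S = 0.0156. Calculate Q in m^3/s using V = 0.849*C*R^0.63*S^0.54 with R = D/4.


For a full circular pipe, R = D/4 = 0.358/4 = 0.0895 m.
V = 0.849 * 124 * 0.0895^0.63 * 0.0156^0.54
  = 0.849 * 124 * 0.218599 * 0.105752
  = 2.4337 m/s.
Pipe area A = pi*D^2/4 = pi*0.358^2/4 = 0.1007 m^2.
Q = A * V = 0.1007 * 2.4337 = 0.245 m^3/s.

0.245


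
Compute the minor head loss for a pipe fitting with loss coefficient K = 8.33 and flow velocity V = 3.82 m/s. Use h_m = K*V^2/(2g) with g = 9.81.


Minor loss formula: h_m = K * V^2/(2g).
V^2 = 3.82^2 = 14.5924.
V^2/(2g) = 14.5924 / 19.62 = 0.7438 m.
h_m = 8.33 * 0.7438 = 6.1954 m.

6.1954


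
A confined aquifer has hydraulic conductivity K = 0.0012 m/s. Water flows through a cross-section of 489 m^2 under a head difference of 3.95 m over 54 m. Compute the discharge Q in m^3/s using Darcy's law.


Darcy's law: Q = K * A * i, where i = dh/L.
Hydraulic gradient i = 3.95 / 54 = 0.073148.
Q = 0.0012 * 489 * 0.073148
  = 0.0429 m^3/s.

0.0429


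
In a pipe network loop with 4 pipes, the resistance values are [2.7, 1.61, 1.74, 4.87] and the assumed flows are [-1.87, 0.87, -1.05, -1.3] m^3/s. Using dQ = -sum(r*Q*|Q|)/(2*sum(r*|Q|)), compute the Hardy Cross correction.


Numerator terms (r*Q*|Q|): 2.7*-1.87*|-1.87| = -9.4416; 1.61*0.87*|0.87| = 1.2186; 1.74*-1.05*|-1.05| = -1.9183; 4.87*-1.3*|-1.3| = -8.2303.
Sum of numerator = -18.3717.
Denominator terms (r*|Q|): 2.7*|-1.87| = 5.049; 1.61*|0.87| = 1.4007; 1.74*|-1.05| = 1.827; 4.87*|-1.3| = 6.331.
2 * sum of denominator = 2 * 14.6077 = 29.2154.
dQ = --18.3717 / 29.2154 = 0.6288 m^3/s.

0.6288


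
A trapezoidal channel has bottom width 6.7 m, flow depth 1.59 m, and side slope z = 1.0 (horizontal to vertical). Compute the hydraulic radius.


For a trapezoidal section with side slope z:
A = (b + z*y)*y = (6.7 + 1.0*1.59)*1.59 = 13.181 m^2.
P = b + 2*y*sqrt(1 + z^2) = 6.7 + 2*1.59*sqrt(1 + 1.0^2) = 11.197 m.
R = A/P = 13.181 / 11.197 = 1.1772 m.

1.1772


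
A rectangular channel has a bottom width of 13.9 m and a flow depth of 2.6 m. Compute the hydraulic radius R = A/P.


For a rectangular section:
Flow area A = b * y = 13.9 * 2.6 = 36.14 m^2.
Wetted perimeter P = b + 2y = 13.9 + 2*2.6 = 19.1 m.
Hydraulic radius R = A/P = 36.14 / 19.1 = 1.8921 m.

1.8921


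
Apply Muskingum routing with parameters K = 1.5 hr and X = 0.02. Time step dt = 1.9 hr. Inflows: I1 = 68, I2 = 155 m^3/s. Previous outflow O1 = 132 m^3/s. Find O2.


Muskingum coefficients:
denom = 2*K*(1-X) + dt = 2*1.5*(1-0.02) + 1.9 = 4.84.
C0 = (dt - 2*K*X)/denom = (1.9 - 2*1.5*0.02)/4.84 = 0.3802.
C1 = (dt + 2*K*X)/denom = (1.9 + 2*1.5*0.02)/4.84 = 0.405.
C2 = (2*K*(1-X) - dt)/denom = 0.2149.
O2 = C0*I2 + C1*I1 + C2*O1
   = 0.3802*155 + 0.405*68 + 0.2149*132
   = 114.83 m^3/s.

114.83


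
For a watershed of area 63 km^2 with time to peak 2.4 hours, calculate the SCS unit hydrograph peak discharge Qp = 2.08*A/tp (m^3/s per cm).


SCS formula: Qp = 2.08 * A / tp.
Qp = 2.08 * 63 / 2.4
   = 131.04 / 2.4
   = 54.6 m^3/s per cm.

54.6


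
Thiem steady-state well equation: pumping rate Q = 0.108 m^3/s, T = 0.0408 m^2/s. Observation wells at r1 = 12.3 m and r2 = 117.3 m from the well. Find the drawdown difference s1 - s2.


Thiem equation: s1 - s2 = Q/(2*pi*T) * ln(r2/r1).
ln(r2/r1) = ln(117.3/12.3) = 2.2551.
Q/(2*pi*T) = 0.108 / (2*pi*0.0408) = 0.108 / 0.2564 = 0.4213.
s1 - s2 = 0.4213 * 2.2551 = 0.9501 m.

0.9501


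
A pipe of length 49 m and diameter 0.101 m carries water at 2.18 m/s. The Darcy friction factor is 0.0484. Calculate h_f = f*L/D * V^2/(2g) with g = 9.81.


Darcy-Weisbach equation: h_f = f * (L/D) * V^2/(2g).
f * L/D = 0.0484 * 49/0.101 = 23.4812.
V^2/(2g) = 2.18^2 / (2*9.81) = 4.7524 / 19.62 = 0.2422 m.
h_f = 23.4812 * 0.2422 = 5.688 m.

5.688


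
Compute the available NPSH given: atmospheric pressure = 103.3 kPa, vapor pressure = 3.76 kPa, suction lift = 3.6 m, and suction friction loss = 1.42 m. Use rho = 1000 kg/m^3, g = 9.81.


NPSHa = p_atm/(rho*g) - z_s - hf_s - p_vap/(rho*g).
p_atm/(rho*g) = 103.3*1000 / (1000*9.81) = 10.53 m.
p_vap/(rho*g) = 3.76*1000 / (1000*9.81) = 0.383 m.
NPSHa = 10.53 - 3.6 - 1.42 - 0.383
      = 5.13 m.

5.13


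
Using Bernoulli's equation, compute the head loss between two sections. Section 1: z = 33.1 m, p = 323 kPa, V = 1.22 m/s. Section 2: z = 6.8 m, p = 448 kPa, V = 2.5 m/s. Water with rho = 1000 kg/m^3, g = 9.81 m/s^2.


Total head at each section: H = z + p/(rho*g) + V^2/(2g).
H1 = 33.1 + 323*1000/(1000*9.81) + 1.22^2/(2*9.81)
   = 33.1 + 32.926 + 0.0759
   = 66.101 m.
H2 = 6.8 + 448*1000/(1000*9.81) + 2.5^2/(2*9.81)
   = 6.8 + 45.668 + 0.3186
   = 52.786 m.
h_L = H1 - H2 = 66.101 - 52.786 = 13.315 m.

13.315


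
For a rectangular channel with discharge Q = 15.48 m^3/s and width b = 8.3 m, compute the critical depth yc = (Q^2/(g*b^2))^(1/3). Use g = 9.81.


Using yc = (Q^2 / (g * b^2))^(1/3):
Q^2 = 15.48^2 = 239.63.
g * b^2 = 9.81 * 8.3^2 = 9.81 * 68.89 = 675.81.
Q^2 / (g*b^2) = 239.63 / 675.81 = 0.3546.
yc = 0.3546^(1/3) = 0.7078 m.

0.7078


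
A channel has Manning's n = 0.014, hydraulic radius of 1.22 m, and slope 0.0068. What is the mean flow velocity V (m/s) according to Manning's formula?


Manning's equation gives V = (1/n) * R^(2/3) * S^(1/2).
First, compute R^(2/3) = 1.22^(2/3) = 1.1418.
Next, S^(1/2) = 0.0068^(1/2) = 0.082462.
Then 1/n = 1/0.014 = 71.43.
V = 71.43 * 1.1418 * 0.082462 = 6.7251 m/s.

6.7251


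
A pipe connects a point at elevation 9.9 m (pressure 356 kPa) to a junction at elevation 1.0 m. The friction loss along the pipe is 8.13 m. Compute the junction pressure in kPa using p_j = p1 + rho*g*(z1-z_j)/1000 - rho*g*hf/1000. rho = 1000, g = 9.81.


Junction pressure: p_j = p1 + rho*g*(z1 - z_j)/1000 - rho*g*hf/1000.
Elevation term = 1000*9.81*(9.9 - 1.0)/1000 = 87.309 kPa.
Friction term = 1000*9.81*8.13/1000 = 79.755 kPa.
p_j = 356 + 87.309 - 79.755 = 363.55 kPa.

363.55


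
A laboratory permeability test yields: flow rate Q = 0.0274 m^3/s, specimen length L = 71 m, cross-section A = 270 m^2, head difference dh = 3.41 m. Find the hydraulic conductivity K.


From K = Q*L / (A*dh):
Numerator: Q*L = 0.0274 * 71 = 1.9454.
Denominator: A*dh = 270 * 3.41 = 920.7.
K = 1.9454 / 920.7 = 0.002113 m/s.

0.002113


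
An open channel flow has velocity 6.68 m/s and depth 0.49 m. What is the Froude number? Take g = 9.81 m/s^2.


The Froude number is defined as Fr = V / sqrt(g*y).
g*y = 9.81 * 0.49 = 4.8069.
sqrt(g*y) = sqrt(4.8069) = 2.1925.
Fr = 6.68 / 2.1925 = 3.0468.

3.0468


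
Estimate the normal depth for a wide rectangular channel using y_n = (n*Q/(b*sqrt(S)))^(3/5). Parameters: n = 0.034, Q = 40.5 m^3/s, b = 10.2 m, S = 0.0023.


We use the wide-channel approximation y_n = (n*Q/(b*sqrt(S)))^(3/5).
sqrt(S) = sqrt(0.0023) = 0.047958.
Numerator: n*Q = 0.034 * 40.5 = 1.377.
Denominator: b*sqrt(S) = 10.2 * 0.047958 = 0.489172.
arg = 2.8149.
y_n = 2.8149^(3/5) = 1.8607 m.

1.8607


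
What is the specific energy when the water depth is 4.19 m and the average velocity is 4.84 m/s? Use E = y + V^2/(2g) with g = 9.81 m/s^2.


Specific energy E = y + V^2/(2g).
Velocity head = V^2/(2g) = 4.84^2 / (2*9.81) = 23.4256 / 19.62 = 1.194 m.
E = 4.19 + 1.194 = 5.384 m.

5.384


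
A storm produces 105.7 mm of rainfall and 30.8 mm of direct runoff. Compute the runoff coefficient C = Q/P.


The runoff coefficient C = runoff depth / rainfall depth.
C = 30.8 / 105.7
  = 0.2914.

0.2914


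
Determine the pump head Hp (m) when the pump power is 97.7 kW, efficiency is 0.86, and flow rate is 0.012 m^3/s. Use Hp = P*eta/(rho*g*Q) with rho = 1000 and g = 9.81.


Pump head formula: Hp = P * eta / (rho * g * Q).
Numerator: P * eta = 97.7 * 1000 * 0.86 = 84022.0 W.
Denominator: rho * g * Q = 1000 * 9.81 * 0.012 = 117.72.
Hp = 84022.0 / 117.72 = 713.74 m.

713.74


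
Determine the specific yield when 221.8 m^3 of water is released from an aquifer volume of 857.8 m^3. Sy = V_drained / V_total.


Specific yield Sy = Volume drained / Total volume.
Sy = 221.8 / 857.8
   = 0.2586.

0.2586


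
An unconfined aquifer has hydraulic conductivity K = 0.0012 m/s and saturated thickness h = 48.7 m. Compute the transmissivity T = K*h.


Transmissivity is defined as T = K * h.
T = 0.0012 * 48.7
  = 0.0584 m^2/s.

0.0584


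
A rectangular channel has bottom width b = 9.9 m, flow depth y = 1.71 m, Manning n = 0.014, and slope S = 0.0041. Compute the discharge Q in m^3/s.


For a rectangular channel, the cross-sectional area A = b * y = 9.9 * 1.71 = 16.93 m^2.
The wetted perimeter P = b + 2y = 9.9 + 2*1.71 = 13.32 m.
Hydraulic radius R = A/P = 16.93/13.32 = 1.2709 m.
Velocity V = (1/n)*R^(2/3)*S^(1/2) = (1/0.014)*1.2709^(2/3)*0.0041^(1/2) = 5.3664 m/s.
Discharge Q = A * V = 16.93 * 5.3664 = 90.848 m^3/s.

90.848


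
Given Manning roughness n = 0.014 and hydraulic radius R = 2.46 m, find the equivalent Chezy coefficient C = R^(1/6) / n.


The Chezy coefficient relates to Manning's n through C = R^(1/6) / n.
R^(1/6) = 2.46^(1/6) = 1.161865.
C = 1.161865 / 0.014 = 82.99 m^(1/2)/s.

82.99


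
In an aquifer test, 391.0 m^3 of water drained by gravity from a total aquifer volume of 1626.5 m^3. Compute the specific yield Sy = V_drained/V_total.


Specific yield Sy = Volume drained / Total volume.
Sy = 391.0 / 1626.5
   = 0.2404.

0.2404


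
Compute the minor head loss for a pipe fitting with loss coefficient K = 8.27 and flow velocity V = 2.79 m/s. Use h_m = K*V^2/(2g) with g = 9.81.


Minor loss formula: h_m = K * V^2/(2g).
V^2 = 2.79^2 = 7.7841.
V^2/(2g) = 7.7841 / 19.62 = 0.3967 m.
h_m = 8.27 * 0.3967 = 3.2811 m.

3.2811


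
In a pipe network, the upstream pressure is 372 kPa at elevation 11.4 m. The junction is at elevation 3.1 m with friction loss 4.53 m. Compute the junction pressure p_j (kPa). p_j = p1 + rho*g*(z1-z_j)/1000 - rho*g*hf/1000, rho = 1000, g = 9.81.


Junction pressure: p_j = p1 + rho*g*(z1 - z_j)/1000 - rho*g*hf/1000.
Elevation term = 1000*9.81*(11.4 - 3.1)/1000 = 81.423 kPa.
Friction term = 1000*9.81*4.53/1000 = 44.439 kPa.
p_j = 372 + 81.423 - 44.439 = 408.98 kPa.

408.98


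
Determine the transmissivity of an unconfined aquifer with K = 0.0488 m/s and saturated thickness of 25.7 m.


Transmissivity is defined as T = K * h.
T = 0.0488 * 25.7
  = 1.2542 m^2/s.

1.2542


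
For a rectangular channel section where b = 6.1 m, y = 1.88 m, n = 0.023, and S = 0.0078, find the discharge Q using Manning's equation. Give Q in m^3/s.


For a rectangular channel, the cross-sectional area A = b * y = 6.1 * 1.88 = 11.47 m^2.
The wetted perimeter P = b + 2y = 6.1 + 2*1.88 = 9.86 m.
Hydraulic radius R = A/P = 11.47/9.86 = 1.1631 m.
Velocity V = (1/n)*R^(2/3)*S^(1/2) = (1/0.023)*1.1631^(2/3)*0.0078^(1/2) = 4.2468 m/s.
Discharge Q = A * V = 11.47 * 4.2468 = 48.702 m^3/s.

48.702


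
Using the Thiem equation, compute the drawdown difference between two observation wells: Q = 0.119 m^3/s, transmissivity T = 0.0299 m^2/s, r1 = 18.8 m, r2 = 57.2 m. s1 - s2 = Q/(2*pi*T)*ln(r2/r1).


Thiem equation: s1 - s2 = Q/(2*pi*T) * ln(r2/r1).
ln(r2/r1) = ln(57.2/18.8) = 1.1127.
Q/(2*pi*T) = 0.119 / (2*pi*0.0299) = 0.119 / 0.1879 = 0.6334.
s1 - s2 = 0.6334 * 1.1127 = 0.7048 m.

0.7048


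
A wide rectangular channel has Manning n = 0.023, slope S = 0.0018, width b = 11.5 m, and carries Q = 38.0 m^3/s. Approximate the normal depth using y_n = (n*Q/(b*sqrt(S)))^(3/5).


We use the wide-channel approximation y_n = (n*Q/(b*sqrt(S)))^(3/5).
sqrt(S) = sqrt(0.0018) = 0.042426.
Numerator: n*Q = 0.023 * 38.0 = 0.874.
Denominator: b*sqrt(S) = 11.5 * 0.042426 = 0.487899.
arg = 1.7913.
y_n = 1.7913^(3/5) = 1.4188 m.

1.4188


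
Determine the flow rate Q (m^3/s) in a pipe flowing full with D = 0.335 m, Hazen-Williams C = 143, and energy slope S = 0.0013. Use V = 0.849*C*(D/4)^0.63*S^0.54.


For a full circular pipe, R = D/4 = 0.335/4 = 0.0838 m.
V = 0.849 * 143 * 0.0838^0.63 * 0.0013^0.54
  = 0.849 * 143 * 0.209643 * 0.027639
  = 0.7035 m/s.
Pipe area A = pi*D^2/4 = pi*0.335^2/4 = 0.0881 m^2.
Q = A * V = 0.0881 * 0.7035 = 0.062 m^3/s.

0.062


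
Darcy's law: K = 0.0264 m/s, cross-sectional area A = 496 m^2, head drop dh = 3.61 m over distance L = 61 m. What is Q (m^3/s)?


Darcy's law: Q = K * A * i, where i = dh/L.
Hydraulic gradient i = 3.61 / 61 = 0.05918.
Q = 0.0264 * 496 * 0.05918
  = 0.7749 m^3/s.

0.7749


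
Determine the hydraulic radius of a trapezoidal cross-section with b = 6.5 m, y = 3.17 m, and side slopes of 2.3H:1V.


For a trapezoidal section with side slope z:
A = (b + z*y)*y = (6.5 + 2.3*3.17)*3.17 = 43.717 m^2.
P = b + 2*y*sqrt(1 + z^2) = 6.5 + 2*3.17*sqrt(1 + 2.3^2) = 22.401 m.
R = A/P = 43.717 / 22.401 = 1.9516 m.

1.9516


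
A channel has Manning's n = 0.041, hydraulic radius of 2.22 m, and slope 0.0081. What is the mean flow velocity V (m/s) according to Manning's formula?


Manning's equation gives V = (1/n) * R^(2/3) * S^(1/2).
First, compute R^(2/3) = 2.22^(2/3) = 1.7018.
Next, S^(1/2) = 0.0081^(1/2) = 0.09.
Then 1/n = 1/0.041 = 24.39.
V = 24.39 * 1.7018 * 0.09 = 3.7356 m/s.

3.7356


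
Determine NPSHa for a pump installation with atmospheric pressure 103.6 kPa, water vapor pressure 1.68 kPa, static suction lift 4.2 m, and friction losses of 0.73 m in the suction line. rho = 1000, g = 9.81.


NPSHa = p_atm/(rho*g) - z_s - hf_s - p_vap/(rho*g).
p_atm/(rho*g) = 103.6*1000 / (1000*9.81) = 10.561 m.
p_vap/(rho*g) = 1.68*1000 / (1000*9.81) = 0.171 m.
NPSHa = 10.561 - 4.2 - 0.73 - 0.171
      = 5.46 m.

5.46


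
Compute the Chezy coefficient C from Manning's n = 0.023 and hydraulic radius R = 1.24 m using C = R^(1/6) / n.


The Chezy coefficient relates to Manning's n through C = R^(1/6) / n.
R^(1/6) = 1.24^(1/6) = 1.036502.
C = 1.036502 / 0.023 = 45.07 m^(1/2)/s.

45.07


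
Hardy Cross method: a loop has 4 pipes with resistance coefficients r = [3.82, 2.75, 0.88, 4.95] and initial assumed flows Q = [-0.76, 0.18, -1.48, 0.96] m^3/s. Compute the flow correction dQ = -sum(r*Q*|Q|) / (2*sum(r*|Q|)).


Numerator terms (r*Q*|Q|): 3.82*-0.76*|-0.76| = -2.2064; 2.75*0.18*|0.18| = 0.0891; 0.88*-1.48*|-1.48| = -1.9276; 4.95*0.96*|0.96| = 4.5619.
Sum of numerator = 0.517.
Denominator terms (r*|Q|): 3.82*|-0.76| = 2.9032; 2.75*|0.18| = 0.495; 0.88*|-1.48| = 1.3024; 4.95*|0.96| = 4.752.
2 * sum of denominator = 2 * 9.4526 = 18.9052.
dQ = -0.517 / 18.9052 = -0.0273 m^3/s.

-0.0273


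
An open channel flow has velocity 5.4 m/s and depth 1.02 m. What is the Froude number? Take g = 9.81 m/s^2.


The Froude number is defined as Fr = V / sqrt(g*y).
g*y = 9.81 * 1.02 = 10.0062.
sqrt(g*y) = sqrt(10.0062) = 3.1633.
Fr = 5.4 / 3.1633 = 1.7071.

1.7071


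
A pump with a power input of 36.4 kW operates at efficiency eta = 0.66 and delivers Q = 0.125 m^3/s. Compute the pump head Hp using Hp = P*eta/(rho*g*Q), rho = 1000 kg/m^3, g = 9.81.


Pump head formula: Hp = P * eta / (rho * g * Q).
Numerator: P * eta = 36.4 * 1000 * 0.66 = 24024.0 W.
Denominator: rho * g * Q = 1000 * 9.81 * 0.125 = 1226.25.
Hp = 24024.0 / 1226.25 = 19.59 m.

19.59


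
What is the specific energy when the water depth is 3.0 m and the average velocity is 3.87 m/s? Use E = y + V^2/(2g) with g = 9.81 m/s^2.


Specific energy E = y + V^2/(2g).
Velocity head = V^2/(2g) = 3.87^2 / (2*9.81) = 14.9769 / 19.62 = 0.7633 m.
E = 3.0 + 0.7633 = 3.7633 m.

3.7633


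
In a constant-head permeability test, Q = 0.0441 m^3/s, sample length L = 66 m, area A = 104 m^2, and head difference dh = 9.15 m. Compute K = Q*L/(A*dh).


From K = Q*L / (A*dh):
Numerator: Q*L = 0.0441 * 66 = 2.9106.
Denominator: A*dh = 104 * 9.15 = 951.6.
K = 2.9106 / 951.6 = 0.003059 m/s.

0.003059


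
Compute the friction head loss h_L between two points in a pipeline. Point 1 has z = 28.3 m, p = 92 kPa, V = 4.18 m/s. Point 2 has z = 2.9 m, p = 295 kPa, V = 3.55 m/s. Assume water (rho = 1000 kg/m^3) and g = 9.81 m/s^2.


Total head at each section: H = z + p/(rho*g) + V^2/(2g).
H1 = 28.3 + 92*1000/(1000*9.81) + 4.18^2/(2*9.81)
   = 28.3 + 9.378 + 0.8905
   = 38.569 m.
H2 = 2.9 + 295*1000/(1000*9.81) + 3.55^2/(2*9.81)
   = 2.9 + 30.071 + 0.6423
   = 33.614 m.
h_L = H1 - H2 = 38.569 - 33.614 = 4.955 m.

4.955


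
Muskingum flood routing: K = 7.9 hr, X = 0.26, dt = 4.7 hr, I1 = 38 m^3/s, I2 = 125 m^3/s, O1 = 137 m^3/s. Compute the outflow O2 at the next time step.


Muskingum coefficients:
denom = 2*K*(1-X) + dt = 2*7.9*(1-0.26) + 4.7 = 16.392.
C0 = (dt - 2*K*X)/denom = (4.7 - 2*7.9*0.26)/16.392 = 0.0361.
C1 = (dt + 2*K*X)/denom = (4.7 + 2*7.9*0.26)/16.392 = 0.5373.
C2 = (2*K*(1-X) - dt)/denom = 0.4265.
O2 = C0*I2 + C1*I1 + C2*O1
   = 0.0361*125 + 0.5373*38 + 0.4265*137
   = 83.37 m^3/s.

83.37


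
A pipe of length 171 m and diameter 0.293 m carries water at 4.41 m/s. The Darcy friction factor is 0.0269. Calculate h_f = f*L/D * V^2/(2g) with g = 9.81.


Darcy-Weisbach equation: h_f = f * (L/D) * V^2/(2g).
f * L/D = 0.0269 * 171/0.293 = 15.6993.
V^2/(2g) = 4.41^2 / (2*9.81) = 19.4481 / 19.62 = 0.9912 m.
h_f = 15.6993 * 0.9912 = 15.562 m.

15.562


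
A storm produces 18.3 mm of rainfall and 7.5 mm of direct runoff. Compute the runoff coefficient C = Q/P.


The runoff coefficient C = runoff depth / rainfall depth.
C = 7.5 / 18.3
  = 0.4098.

0.4098


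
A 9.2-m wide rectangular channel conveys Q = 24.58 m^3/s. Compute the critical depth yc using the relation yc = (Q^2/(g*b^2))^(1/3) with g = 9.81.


Using yc = (Q^2 / (g * b^2))^(1/3):
Q^2 = 24.58^2 = 604.18.
g * b^2 = 9.81 * 9.2^2 = 9.81 * 84.64 = 830.32.
Q^2 / (g*b^2) = 604.18 / 830.32 = 0.7276.
yc = 0.7276^(1/3) = 0.8994 m.

0.8994


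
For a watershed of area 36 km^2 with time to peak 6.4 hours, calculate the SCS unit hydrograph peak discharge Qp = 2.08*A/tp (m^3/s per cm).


SCS formula: Qp = 2.08 * A / tp.
Qp = 2.08 * 36 / 6.4
   = 74.88 / 6.4
   = 11.7 m^3/s per cm.

11.7


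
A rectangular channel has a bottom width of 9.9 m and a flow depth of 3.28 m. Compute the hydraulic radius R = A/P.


For a rectangular section:
Flow area A = b * y = 9.9 * 3.28 = 32.47 m^2.
Wetted perimeter P = b + 2y = 9.9 + 2*3.28 = 16.46 m.
Hydraulic radius R = A/P = 32.47 / 16.46 = 1.9728 m.

1.9728


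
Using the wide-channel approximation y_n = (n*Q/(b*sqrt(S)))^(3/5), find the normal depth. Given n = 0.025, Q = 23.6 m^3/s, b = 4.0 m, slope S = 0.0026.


We use the wide-channel approximation y_n = (n*Q/(b*sqrt(S)))^(3/5).
sqrt(S) = sqrt(0.0026) = 0.05099.
Numerator: n*Q = 0.025 * 23.6 = 0.59.
Denominator: b*sqrt(S) = 4.0 * 0.05099 = 0.20396.
arg = 2.8927.
y_n = 2.8927^(3/5) = 1.8914 m.

1.8914


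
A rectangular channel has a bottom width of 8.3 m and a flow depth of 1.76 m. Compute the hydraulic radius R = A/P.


For a rectangular section:
Flow area A = b * y = 8.3 * 1.76 = 14.61 m^2.
Wetted perimeter P = b + 2y = 8.3 + 2*1.76 = 11.82 m.
Hydraulic radius R = A/P = 14.61 / 11.82 = 1.2359 m.

1.2359


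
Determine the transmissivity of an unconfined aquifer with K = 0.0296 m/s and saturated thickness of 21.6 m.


Transmissivity is defined as T = K * h.
T = 0.0296 * 21.6
  = 0.6394 m^2/s.

0.6394


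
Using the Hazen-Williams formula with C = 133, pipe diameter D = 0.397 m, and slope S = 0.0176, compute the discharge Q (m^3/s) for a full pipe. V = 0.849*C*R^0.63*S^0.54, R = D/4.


For a full circular pipe, R = D/4 = 0.397/4 = 0.0993 m.
V = 0.849 * 133 * 0.0993^0.63 * 0.0176^0.54
  = 0.849 * 133 * 0.233314 * 0.11287
  = 2.9736 m/s.
Pipe area A = pi*D^2/4 = pi*0.397^2/4 = 0.1238 m^2.
Q = A * V = 0.1238 * 2.9736 = 0.3681 m^3/s.

0.3681


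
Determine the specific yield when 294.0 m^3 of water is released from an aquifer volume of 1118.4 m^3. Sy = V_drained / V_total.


Specific yield Sy = Volume drained / Total volume.
Sy = 294.0 / 1118.4
   = 0.2629.

0.2629


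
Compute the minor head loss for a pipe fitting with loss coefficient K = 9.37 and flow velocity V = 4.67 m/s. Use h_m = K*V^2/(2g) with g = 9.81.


Minor loss formula: h_m = K * V^2/(2g).
V^2 = 4.67^2 = 21.8089.
V^2/(2g) = 21.8089 / 19.62 = 1.1116 m.
h_m = 9.37 * 1.1116 = 10.4154 m.

10.4154


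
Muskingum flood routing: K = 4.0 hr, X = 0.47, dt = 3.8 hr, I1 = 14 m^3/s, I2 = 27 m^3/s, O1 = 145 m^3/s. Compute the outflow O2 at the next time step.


Muskingum coefficients:
denom = 2*K*(1-X) + dt = 2*4.0*(1-0.47) + 3.8 = 8.04.
C0 = (dt - 2*K*X)/denom = (3.8 - 2*4.0*0.47)/8.04 = 0.005.
C1 = (dt + 2*K*X)/denom = (3.8 + 2*4.0*0.47)/8.04 = 0.9403.
C2 = (2*K*(1-X) - dt)/denom = 0.0547.
O2 = C0*I2 + C1*I1 + C2*O1
   = 0.005*27 + 0.9403*14 + 0.0547*145
   = 21.23 m^3/s.

21.23


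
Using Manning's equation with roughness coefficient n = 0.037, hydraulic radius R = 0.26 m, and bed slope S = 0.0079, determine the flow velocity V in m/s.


Manning's equation gives V = (1/n) * R^(2/3) * S^(1/2).
First, compute R^(2/3) = 0.26^(2/3) = 0.4074.
Next, S^(1/2) = 0.0079^(1/2) = 0.088882.
Then 1/n = 1/0.037 = 27.03.
V = 27.03 * 0.4074 * 0.088882 = 0.9786 m/s.

0.9786


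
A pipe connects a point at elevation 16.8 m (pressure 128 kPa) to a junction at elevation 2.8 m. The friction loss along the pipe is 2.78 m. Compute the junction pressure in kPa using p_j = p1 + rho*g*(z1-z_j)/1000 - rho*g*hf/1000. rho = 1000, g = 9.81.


Junction pressure: p_j = p1 + rho*g*(z1 - z_j)/1000 - rho*g*hf/1000.
Elevation term = 1000*9.81*(16.8 - 2.8)/1000 = 137.34 kPa.
Friction term = 1000*9.81*2.78/1000 = 27.272 kPa.
p_j = 128 + 137.34 - 27.272 = 238.07 kPa.

238.07


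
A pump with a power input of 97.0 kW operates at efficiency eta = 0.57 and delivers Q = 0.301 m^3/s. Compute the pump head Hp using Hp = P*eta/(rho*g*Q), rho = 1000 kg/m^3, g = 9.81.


Pump head formula: Hp = P * eta / (rho * g * Q).
Numerator: P * eta = 97.0 * 1000 * 0.57 = 55290.0 W.
Denominator: rho * g * Q = 1000 * 9.81 * 0.301 = 2952.81.
Hp = 55290.0 / 2952.81 = 18.72 m.

18.72


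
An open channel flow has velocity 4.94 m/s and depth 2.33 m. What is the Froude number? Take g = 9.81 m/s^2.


The Froude number is defined as Fr = V / sqrt(g*y).
g*y = 9.81 * 2.33 = 22.8573.
sqrt(g*y) = sqrt(22.8573) = 4.7809.
Fr = 4.94 / 4.7809 = 1.0333.

1.0333


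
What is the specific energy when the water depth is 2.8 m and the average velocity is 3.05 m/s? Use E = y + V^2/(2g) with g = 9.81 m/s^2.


Specific energy E = y + V^2/(2g).
Velocity head = V^2/(2g) = 3.05^2 / (2*9.81) = 9.3025 / 19.62 = 0.4741 m.
E = 2.8 + 0.4741 = 3.2741 m.

3.2741


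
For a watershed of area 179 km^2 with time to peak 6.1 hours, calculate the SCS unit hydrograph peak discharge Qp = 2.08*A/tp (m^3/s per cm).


SCS formula: Qp = 2.08 * A / tp.
Qp = 2.08 * 179 / 6.1
   = 372.32 / 6.1
   = 61.04 m^3/s per cm.

61.04


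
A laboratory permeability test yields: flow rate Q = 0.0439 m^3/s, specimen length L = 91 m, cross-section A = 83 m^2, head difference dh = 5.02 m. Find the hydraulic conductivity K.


From K = Q*L / (A*dh):
Numerator: Q*L = 0.0439 * 91 = 3.9949.
Denominator: A*dh = 83 * 5.02 = 416.66.
K = 3.9949 / 416.66 = 0.009588 m/s.

0.009588


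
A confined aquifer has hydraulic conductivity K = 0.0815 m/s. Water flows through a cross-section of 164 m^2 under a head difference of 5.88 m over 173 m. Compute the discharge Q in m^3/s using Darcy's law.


Darcy's law: Q = K * A * i, where i = dh/L.
Hydraulic gradient i = 5.88 / 173 = 0.033988.
Q = 0.0815 * 164 * 0.033988
  = 0.4543 m^3/s.

0.4543


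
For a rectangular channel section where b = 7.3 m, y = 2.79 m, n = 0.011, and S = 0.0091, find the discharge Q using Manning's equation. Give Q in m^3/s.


For a rectangular channel, the cross-sectional area A = b * y = 7.3 * 2.79 = 20.37 m^2.
The wetted perimeter P = b + 2y = 7.3 + 2*2.79 = 12.88 m.
Hydraulic radius R = A/P = 20.37/12.88 = 1.5813 m.
Velocity V = (1/n)*R^(2/3)*S^(1/2) = (1/0.011)*1.5813^(2/3)*0.0091^(1/2) = 11.7707 m/s.
Discharge Q = A * V = 20.37 * 11.7707 = 239.734 m^3/s.

239.734
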